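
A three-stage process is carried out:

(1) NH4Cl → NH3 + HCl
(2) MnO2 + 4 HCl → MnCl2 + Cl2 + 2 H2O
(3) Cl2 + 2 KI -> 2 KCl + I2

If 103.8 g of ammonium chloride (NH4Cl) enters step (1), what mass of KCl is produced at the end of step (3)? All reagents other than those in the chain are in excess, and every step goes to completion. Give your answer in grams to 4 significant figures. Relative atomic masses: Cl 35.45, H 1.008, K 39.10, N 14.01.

72.33 g

M(NH4Cl) = 14.01 + 4(1.008) + 35.45 = 53.492 g/mol.
M(KCl) = 39.10 + 35.45 = 74.55 g/mol.
n(NH4Cl) = 103.8 / 53.492 = 1.9405 mol.
Reaction (1): NH4Cl→HCl ratio 1:1 ⇒ n(HCl) = 1.9405 mol.
Reaction (2): HCl→Cl2 ratio 4:1 ⇒ n(Cl2) = 0.48512 mol.
Reaction (3): Cl2→KCl ratio 1:2 ⇒ n(KCl) = 0.97024 mol.
Mass of KCl = 0.97024 × 74.55 = 72.331 g.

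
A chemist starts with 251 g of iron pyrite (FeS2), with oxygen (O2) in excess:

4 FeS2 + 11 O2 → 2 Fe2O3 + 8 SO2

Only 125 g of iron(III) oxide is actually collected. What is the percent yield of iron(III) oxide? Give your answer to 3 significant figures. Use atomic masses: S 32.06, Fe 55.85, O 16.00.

74.8 %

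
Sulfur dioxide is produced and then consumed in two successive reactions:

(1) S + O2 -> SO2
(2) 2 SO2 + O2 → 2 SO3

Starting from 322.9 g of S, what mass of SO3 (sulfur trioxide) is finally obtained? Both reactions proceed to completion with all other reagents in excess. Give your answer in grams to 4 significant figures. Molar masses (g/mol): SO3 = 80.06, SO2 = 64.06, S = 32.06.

806.3 g

n(S) = 322.90 / 32.06 = 10.072 mol.
Step 1 gives a 1:1 ratio of S to SO2, so n(SO2) = 10.072 mol.
In step 2 the SO2:SO3 ratio is 2:2, so n(SO3) = 10.072 mol.
Mass of SO3 = 10.072 × 80.06 = 806.34 g.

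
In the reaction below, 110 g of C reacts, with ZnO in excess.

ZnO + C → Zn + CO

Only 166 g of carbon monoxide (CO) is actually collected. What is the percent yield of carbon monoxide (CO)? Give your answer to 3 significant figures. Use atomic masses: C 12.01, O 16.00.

M(C) = 12.01 g/mol.
M(CO) = 12.01 + 16.00 = 28.01 g/mol.
n(C) = 110.0 g / 12.01 g/mol = 9.159 mol.
From the equation the C:CO mole ratio is 1:1, so n(CO) = 9.159 × 1/1 = 9.159 mol.
Mass of CO = 9.159 mol × 28.01 g/mol = 256.5 g.
This is the theoretical yield. Percent yield = 166 g / 256.5 g × 100% = 64.71%.

64.7 %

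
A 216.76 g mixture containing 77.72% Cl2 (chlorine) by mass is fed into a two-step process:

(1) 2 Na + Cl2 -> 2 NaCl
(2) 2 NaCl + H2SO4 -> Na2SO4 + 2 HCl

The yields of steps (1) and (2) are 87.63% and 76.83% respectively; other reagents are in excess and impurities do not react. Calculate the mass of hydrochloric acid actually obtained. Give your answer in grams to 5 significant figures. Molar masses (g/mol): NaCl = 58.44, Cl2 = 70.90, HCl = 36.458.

116.65 g

Pure Cl2 = 216.76 × 0.7772 = 168.466 g.
n(Cl2) = 168.466 / 70.90 = 2.37611 mol.
Step 1 (Cl2:NaCl = 1:2): theoretical n(NaCl) = 4.75221 mol; at 87.63% yield, n(NaCl) = 4.16436 mol.
Step 2 (NaCl:HCl = 2:2): theoretical n(HCl) = 4.16436 mol, so theoretical mass = 4.16436 × 36.458 = 151.824 g.
At 76.83% yield, actual mass of HCl = 151.824 × 0.7683 = 116.647 g.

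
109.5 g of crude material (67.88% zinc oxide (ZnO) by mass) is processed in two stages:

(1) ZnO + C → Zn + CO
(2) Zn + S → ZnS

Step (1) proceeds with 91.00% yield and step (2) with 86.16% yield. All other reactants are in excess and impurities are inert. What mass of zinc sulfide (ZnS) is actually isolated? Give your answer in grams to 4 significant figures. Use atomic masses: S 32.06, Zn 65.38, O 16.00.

69.78 g

Pure ZnO = 109.5 × 0.6788 = 74.329 g.
M(ZnO) = 65.38 + 16.00 = 81.38 g/mol.
M(ZnS) = 65.38 + 32.06 = 97.44 g/mol.
n(ZnO) = 74.329 / 81.38 = 0.91335 mol.
Step 1 (ZnO:Zn = 1:1): theoretical n(Zn) = 0.91335 mol; at 91.00% yield, n(Zn) = 0.83115 mol.
Step 2 (Zn:ZnS = 1:1): theoretical n(ZnS) = 0.83115 mol, so theoretical mass = 0.83115 × 97.44 = 80.987 g.
At 86.16% yield, actual mass of ZnS = 80.987 × 0.8616 = 69.779 g.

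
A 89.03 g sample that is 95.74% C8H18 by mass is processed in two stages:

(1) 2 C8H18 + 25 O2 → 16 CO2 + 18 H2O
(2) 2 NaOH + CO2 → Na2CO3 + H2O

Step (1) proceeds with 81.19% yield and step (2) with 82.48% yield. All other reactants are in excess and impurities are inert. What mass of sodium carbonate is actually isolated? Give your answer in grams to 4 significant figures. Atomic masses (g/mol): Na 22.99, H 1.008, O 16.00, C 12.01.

Pure C8H18 = 89.03 × 0.9574 = 85.237 g.
M(C8H18) = 8(12.01) + 18(1.008) = 114.224 g/mol.
M(Na2CO3) = 2(22.99) + 12.01 + 3(16.00) = 105.99 g/mol.
n(C8H18) = 85.237 / 114.224 = 0.74623 mol.
Step 1 (C8H18:CO2 = 2:16): theoretical n(CO2) = 5.9698 mol; at 81.19% yield, n(CO2) = 4.8469 mol.
Step 2 (CO2:Na2CO3 = 1:1): theoretical n(Na2CO3) = 4.8469 mol, so theoretical mass = 4.8469 × 105.99 = 513.72 g.
At 82.48% yield, actual mass of Na2CO3 = 513.72 × 0.8248 = 423.72 g.

423.7 g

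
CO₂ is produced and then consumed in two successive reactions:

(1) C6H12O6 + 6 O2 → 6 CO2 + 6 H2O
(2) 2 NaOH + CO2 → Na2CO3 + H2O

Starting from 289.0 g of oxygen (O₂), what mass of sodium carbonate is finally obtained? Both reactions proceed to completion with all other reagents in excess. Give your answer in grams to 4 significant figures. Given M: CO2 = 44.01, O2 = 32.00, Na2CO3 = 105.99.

n(O2) = 289.00 / 32.00 = 9.0312 mol.
Step 1 gives a 6:6 ratio of O2 to CO2, so n(CO2) = 9.0312 mol.
In step 2 the CO2:Na2CO3 ratio is 1:1, so n(Na2CO3) = 9.0312 mol.
Mass of Na2CO3 = 9.0312 × 105.99 = 957.22 g.

957.2 g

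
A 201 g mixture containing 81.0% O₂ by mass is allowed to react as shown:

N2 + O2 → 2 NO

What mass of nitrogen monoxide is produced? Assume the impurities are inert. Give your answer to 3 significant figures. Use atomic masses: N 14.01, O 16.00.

305 g

Mass of pure O2 = 201 g × 0.810 = 162.8 g.
M(O2) = 2(16.00) = 32.00 g/mol.
M(NO) = 14.01 + 16.00 = 30.01 g/mol.
n(O2) = 162.8 g / 32.00 g/mol = 5.088 mol.
From the equation the O2:NO mole ratio is 1:2, so n(NO) = 5.088 × 2/1 = 10.18 mol.
Mass of NO = 10.18 mol × 30.01 g/mol = 305.4 g.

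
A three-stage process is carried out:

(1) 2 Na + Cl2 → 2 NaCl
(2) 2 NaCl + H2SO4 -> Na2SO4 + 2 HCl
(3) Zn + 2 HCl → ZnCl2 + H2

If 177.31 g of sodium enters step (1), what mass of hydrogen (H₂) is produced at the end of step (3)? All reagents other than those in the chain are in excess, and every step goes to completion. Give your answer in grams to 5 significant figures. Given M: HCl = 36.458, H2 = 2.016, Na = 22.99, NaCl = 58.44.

7.7742 g

n(Na) = 177.31 / 22.99 = 7.71248 mol.
Reaction (1): Na→NaCl ratio 2:2 ⇒ n(NaCl) = 7.71248 mol.
Reaction (2): NaCl→HCl ratio 2:2 ⇒ n(HCl) = 7.71248 mol.
Reaction (3): HCl→H2 ratio 2:1 ⇒ n(H2) = 3.85624 mol.
Mass of H2 = 3.85624 × 2.016 = 7.77418 g.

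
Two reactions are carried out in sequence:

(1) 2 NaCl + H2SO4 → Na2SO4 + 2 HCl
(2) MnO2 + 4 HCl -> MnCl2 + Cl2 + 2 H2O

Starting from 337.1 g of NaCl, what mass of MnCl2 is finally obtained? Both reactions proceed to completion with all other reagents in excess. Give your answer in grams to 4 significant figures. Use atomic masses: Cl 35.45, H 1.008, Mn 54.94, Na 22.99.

181.5 g

M(NaCl) = 22.99 + 35.45 = 58.44 g/mol.
M(MnCl2) = 54.94 + 2(35.45) = 125.84 g/mol.
n(NaCl) = 337.10 / 58.44 = 5.7683 mol.
Step 1 gives a 2:2 ratio of NaCl to HCl, so n(HCl) = 5.7683 mol.
In step 2 the HCl:MnCl2 ratio is 4:1, so n(MnCl2) = 1.4421 mol.
Mass of MnCl2 = 1.4421 × 125.84 = 181.47 g.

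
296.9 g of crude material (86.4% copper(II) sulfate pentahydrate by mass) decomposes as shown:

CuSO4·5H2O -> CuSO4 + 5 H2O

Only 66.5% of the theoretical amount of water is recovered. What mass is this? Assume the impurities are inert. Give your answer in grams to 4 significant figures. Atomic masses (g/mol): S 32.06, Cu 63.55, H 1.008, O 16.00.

Pure CuSO4·5H2O available = 296.9 g × 0.864 = 256.52 g.
M(CuSO4·5H2O) = 63.55 + 32.06 + 9(16.00) + 10(1.008) = 249.69 g/mol.
M(H2O) = 2(1.008) + 16.00 = 18.016 g/mol.
n(CuSO4·5H2O) = 256.52 g / 249.69 g/mol = 1.0274 mol.
From the equation the CuSO4·5H2O:H2O mole ratio is 1:5, so n(H2O) = 1.0274 × 5/1 = 5.1368 mol.
Mass of H2O = 5.1368 mol × 18.016 g/mol = 92.545 g.
Actual mass collected = 92.545 g × 0.665 = 61.542 g.

61.54 g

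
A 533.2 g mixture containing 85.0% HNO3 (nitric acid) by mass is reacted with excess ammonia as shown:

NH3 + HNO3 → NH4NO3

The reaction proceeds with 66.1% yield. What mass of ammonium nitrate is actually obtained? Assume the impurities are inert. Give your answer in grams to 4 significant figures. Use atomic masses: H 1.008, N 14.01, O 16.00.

380.6 g

Pure HNO3 available = 533.2 g × 0.850 = 453.22 g.
M(HNO3) = 1.008 + 14.01 + 3(16.00) = 63.018 g/mol.
M(NH4NO3) = 2(14.01) + 4(1.008) + 3(16.00) = 80.052 g/mol.
n(HNO3) = 453.22 g / 63.018 g/mol = 7.1919 mol.
From the equation the HNO3:NH4NO3 mole ratio is 1:1, so n(NH4NO3) = 7.1919 × 1/1 = 7.1919 mol.
Mass of NH4NO3 = 7.1919 mol × 80.052 g/mol = 575.73 g.
Actual mass collected = 575.73 g × 0.661 = 380.56 g.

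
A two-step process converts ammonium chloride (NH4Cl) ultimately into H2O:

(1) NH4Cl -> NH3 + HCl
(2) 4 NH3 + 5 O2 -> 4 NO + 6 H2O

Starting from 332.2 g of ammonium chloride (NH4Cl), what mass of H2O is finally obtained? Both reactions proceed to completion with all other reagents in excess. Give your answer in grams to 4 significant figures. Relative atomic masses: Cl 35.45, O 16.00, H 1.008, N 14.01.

167.8 g

M(NH4Cl) = 14.01 + 4(1.008) + 35.45 = 53.492 g/mol.
M(H2O) = 2(1.008) + 16.00 = 18.016 g/mol.
n(NH4Cl) = 332.20 / 53.492 = 6.2103 mol.
Step 1 gives a 1:1 ratio of NH4Cl to NH3, so n(NH3) = 6.2103 mol.
In step 2 the NH3:H2O ratio is 4:6, so n(H2O) = 9.3154 mol.
Mass of H2O = 9.3154 × 18.016 = 167.83 g.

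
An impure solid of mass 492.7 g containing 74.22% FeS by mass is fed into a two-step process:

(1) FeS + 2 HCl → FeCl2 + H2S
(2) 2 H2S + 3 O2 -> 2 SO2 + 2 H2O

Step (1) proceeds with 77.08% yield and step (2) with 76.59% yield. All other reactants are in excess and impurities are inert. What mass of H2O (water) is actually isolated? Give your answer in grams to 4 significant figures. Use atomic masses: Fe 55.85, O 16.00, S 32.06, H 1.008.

Pure FeS = 492.7 × 0.7422 = 365.68 g.
M(FeS) = 55.85 + 32.06 = 87.91 g/mol.
M(H2O) = 2(1.008) + 16.00 = 18.016 g/mol.
n(FeS) = 365.68 / 87.91 = 4.1597 mol.
Step 1 (FeS:H2S = 1:1): theoretical n(H2S) = 4.1597 mol; at 77.08% yield, n(H2S) = 3.2063 mol.
Step 2 (H2S:H2O = 2:2): theoretical n(H2O) = 3.2063 mol, so theoretical mass = 3.2063 × 18.016 = 57.765 g.
At 76.59% yield, actual mass of H2O = 57.765 × 0.7659 = 44.242 g.

44.24 g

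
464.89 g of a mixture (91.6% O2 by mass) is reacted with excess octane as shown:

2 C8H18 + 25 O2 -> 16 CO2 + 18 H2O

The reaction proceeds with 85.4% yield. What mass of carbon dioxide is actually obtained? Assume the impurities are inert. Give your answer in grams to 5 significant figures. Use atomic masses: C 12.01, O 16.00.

Pure O2 available = 464.89 g × 0.916 = 425.839 g.
M(O2) = 2(16.00) = 32.00 g/mol.
M(CO2) = 12.01 + 2(16.00) = 44.01 g/mol.
n(O2) = 425.839 g / 32.00 g/mol = 13.3075 mol.
From the equation the O2:CO2 mole ratio is 25:16, so n(CO2) = 13.3075 × 16/25 = 8.51678 mol.
Mass of CO2 = 8.51678 mol × 44.01 g/mol = 374.824 g.
Actual mass collected = 374.824 g × 0.854 = 320.099 g.

320.10 g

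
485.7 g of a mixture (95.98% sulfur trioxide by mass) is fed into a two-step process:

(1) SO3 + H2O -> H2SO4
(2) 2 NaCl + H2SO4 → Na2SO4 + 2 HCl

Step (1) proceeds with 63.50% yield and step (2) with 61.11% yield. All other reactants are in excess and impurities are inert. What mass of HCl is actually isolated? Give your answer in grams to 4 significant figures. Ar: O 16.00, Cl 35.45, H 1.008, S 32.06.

164.8 g

Pure SO3 = 485.7 × 0.9598 = 466.17 g.
M(SO3) = 32.06 + 3(16.00) = 80.06 g/mol.
M(HCl) = 1.008 + 35.45 = 36.458 g/mol.
n(SO3) = 466.17 / 80.06 = 5.8228 mol.
Step 1 (SO3:H2SO4 = 1:1): theoretical n(H2SO4) = 5.8228 mol; at 63.50% yield, n(H2SO4) = 3.6975 mol.
Step 2 (H2SO4:HCl = 1:2): theoretical n(HCl) = 7.3950 mol, so theoretical mass = 7.3950 × 36.458 = 269.61 g.
At 61.11% yield, actual mass of HCl = 269.61 × 0.6111 = 164.76 g.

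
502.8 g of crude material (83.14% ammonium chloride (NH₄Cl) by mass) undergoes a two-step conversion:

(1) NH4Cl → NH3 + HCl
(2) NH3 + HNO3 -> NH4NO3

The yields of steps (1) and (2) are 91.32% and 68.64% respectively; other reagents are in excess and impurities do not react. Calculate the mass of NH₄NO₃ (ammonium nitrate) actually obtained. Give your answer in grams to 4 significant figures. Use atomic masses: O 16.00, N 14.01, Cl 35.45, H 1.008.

Pure NH4Cl = 502.8 × 0.8314 = 418.03 g.
M(NH4Cl) = 14.01 + 4(1.008) + 35.45 = 53.492 g/mol.
M(NH4NO3) = 2(14.01) + 4(1.008) + 3(16.00) = 80.052 g/mol.
n(NH4Cl) = 418.03 / 53.492 = 7.8148 mol.
Step 1 (NH4Cl:NH3 = 1:1): theoretical n(NH3) = 7.8148 mol; at 91.32% yield, n(NH3) = 7.1365 mol.
Step 2 (NH3:NH4NO3 = 1:1): theoretical n(NH4NO3) = 7.1365 mol, so theoretical mass = 7.1365 × 80.052 = 571.29 g.
At 68.64% yield, actual mass of NH4NO3 = 571.29 × 0.6864 = 392.13 g.

392.1 g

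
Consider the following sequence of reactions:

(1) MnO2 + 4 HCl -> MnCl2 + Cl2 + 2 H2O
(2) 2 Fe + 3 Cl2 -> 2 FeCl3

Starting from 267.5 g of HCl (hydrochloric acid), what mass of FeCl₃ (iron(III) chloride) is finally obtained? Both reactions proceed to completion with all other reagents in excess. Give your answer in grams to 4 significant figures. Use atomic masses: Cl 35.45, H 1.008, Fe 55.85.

M(HCl) = 1.008 + 35.45 = 36.458 g/mol.
M(FeCl3) = 55.85 + 3(35.45) = 162.20 g/mol.
n(HCl) = 267.50 / 36.458 = 7.3372 mol.
Step 1 gives a 4:1 ratio of HCl to Cl2, so n(Cl2) = 1.8343 mol.
In step 2 the Cl2:FeCl3 ratio is 3:2, so n(FeCl3) = 1.2229 mol.
Mass of FeCl3 = 1.2229 × 162.20 = 198.35 g.

198.3 g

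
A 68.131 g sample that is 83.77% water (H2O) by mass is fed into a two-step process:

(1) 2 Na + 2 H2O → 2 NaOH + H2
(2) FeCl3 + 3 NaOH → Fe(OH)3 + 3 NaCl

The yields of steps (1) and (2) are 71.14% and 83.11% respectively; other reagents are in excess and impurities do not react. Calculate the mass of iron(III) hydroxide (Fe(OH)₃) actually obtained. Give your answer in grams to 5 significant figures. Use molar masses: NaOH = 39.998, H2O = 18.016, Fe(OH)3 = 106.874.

Pure H2O = 68.131 × 0.8377 = 57.0733 g.
n(H2O) = 57.0733 / 18.016 = 3.16793 mol.
Step 1 (H2O:NaOH = 2:2): theoretical n(NaOH) = 3.16793 mol; at 71.14% yield, n(NaOH) = 2.25366 mol.
Step 2 (NaOH:Fe(OH)3 = 3:1): theoretical n(Fe(OH)3) = 0.751221 mol, so theoretical mass = 0.751221 × 106.874 = 80.2860 g.
At 83.11% yield, actual mass of Fe(OH)3 = 80.2860 × 0.8311 = 66.7257 g.

66.726 g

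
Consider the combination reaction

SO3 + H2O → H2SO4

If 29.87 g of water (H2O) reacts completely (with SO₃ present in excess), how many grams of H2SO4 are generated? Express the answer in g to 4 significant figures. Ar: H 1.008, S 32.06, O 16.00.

162.6 g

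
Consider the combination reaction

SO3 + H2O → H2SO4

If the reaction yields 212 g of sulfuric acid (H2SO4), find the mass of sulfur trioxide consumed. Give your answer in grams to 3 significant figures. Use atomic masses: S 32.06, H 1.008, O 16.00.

173 g

M(H2SO4) = 2(1.008) + 32.06 + 4(16.00) = 98.076 g/mol.
M(SO3) = 32.06 + 3(16.00) = 80.06 g/mol.
n(H2SO4) = 212.0 g / 98.076 g/mol = 2.162 mol.
From the equation the H2SO4:SO3 mole ratio is 1:1, so n(SO3) = 2.162 × 1/1 = 2.162 mol.
Mass of SO3 = 2.162 mol × 80.06 g/mol = 173.1 g.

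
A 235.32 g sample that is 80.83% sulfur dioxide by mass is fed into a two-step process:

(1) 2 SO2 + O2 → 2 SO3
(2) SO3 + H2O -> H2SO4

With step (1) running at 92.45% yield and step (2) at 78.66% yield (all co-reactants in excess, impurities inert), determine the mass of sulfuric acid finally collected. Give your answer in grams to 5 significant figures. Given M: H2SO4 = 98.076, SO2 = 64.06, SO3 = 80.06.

211.77 g

Pure SO2 = 235.32 × 0.8083 = 190.209 g.
n(SO2) = 190.209 / 64.06 = 2.96923 mol.
Step 1 (SO2:SO3 = 2:2): theoretical n(SO3) = 2.96923 mol; at 92.45% yield, n(SO3) = 2.74506 mol.
Step 2 (SO3:H2SO4 = 1:1): theoretical n(H2SO4) = 2.74506 mol, so theoretical mass = 2.74506 × 98.076 = 269.224 g.
At 78.66% yield, actual mass of H2SO4 = 269.224 × 0.7866 = 211.772 g.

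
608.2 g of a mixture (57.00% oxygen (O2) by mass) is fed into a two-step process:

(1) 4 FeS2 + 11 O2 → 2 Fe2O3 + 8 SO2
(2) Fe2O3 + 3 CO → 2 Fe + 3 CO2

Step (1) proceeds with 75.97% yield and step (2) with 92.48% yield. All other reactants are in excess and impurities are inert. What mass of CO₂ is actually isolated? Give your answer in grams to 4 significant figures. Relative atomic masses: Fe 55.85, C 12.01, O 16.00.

182.7 g

Pure O2 = 608.2 × 0.5700 = 346.67 g.
M(O2) = 2(16.00) = 32.00 g/mol.
M(CO2) = 12.01 + 2(16.00) = 44.01 g/mol.
n(O2) = 346.67 / 32.00 = 10.834 mol.
Step 1 (O2:Fe2O3 = 11:2): theoretical n(Fe2O3) = 1.9697 mol; at 75.97% yield, n(Fe2O3) = 1.4964 mol.
Step 2 (Fe2O3:CO2 = 1:3): theoretical n(CO2) = 4.4892 mol, so theoretical mass = 4.4892 × 44.01 = 197.57 g.
At 92.48% yield, actual mass of CO2 = 197.57 × 0.9248 = 182.71 g.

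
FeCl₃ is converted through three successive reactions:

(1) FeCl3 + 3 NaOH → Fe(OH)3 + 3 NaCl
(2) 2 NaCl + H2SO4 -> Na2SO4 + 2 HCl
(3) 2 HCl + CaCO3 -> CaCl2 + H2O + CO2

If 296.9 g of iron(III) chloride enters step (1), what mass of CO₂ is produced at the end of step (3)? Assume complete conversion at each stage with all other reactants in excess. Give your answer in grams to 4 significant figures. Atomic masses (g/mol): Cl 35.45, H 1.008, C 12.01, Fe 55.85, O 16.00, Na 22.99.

120.8 g

M(FeCl3) = 55.85 + 3(35.45) = 162.20 g/mol.
M(CO2) = 12.01 + 2(16.00) = 44.01 g/mol.
n(FeCl3) = 296.9 / 162.20 = 1.8305 mol.
Reaction (1): FeCl3→NaCl ratio 1:3 ⇒ n(NaCl) = 5.4914 mol.
Reaction (2): NaCl→HCl ratio 2:2 ⇒ n(HCl) = 5.4914 mol.
Reaction (3): HCl→CO2 ratio 2:1 ⇒ n(CO2) = 2.7457 mol.
Mass of CO2 = 2.7457 × 44.01 = 120.84 g.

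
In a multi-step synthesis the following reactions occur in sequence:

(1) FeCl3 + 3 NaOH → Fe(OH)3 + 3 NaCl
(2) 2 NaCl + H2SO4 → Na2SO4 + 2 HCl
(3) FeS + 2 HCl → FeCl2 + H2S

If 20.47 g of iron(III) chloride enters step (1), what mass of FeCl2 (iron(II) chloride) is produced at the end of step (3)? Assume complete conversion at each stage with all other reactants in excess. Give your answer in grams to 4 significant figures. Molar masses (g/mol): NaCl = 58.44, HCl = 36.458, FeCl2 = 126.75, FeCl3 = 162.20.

23.99 g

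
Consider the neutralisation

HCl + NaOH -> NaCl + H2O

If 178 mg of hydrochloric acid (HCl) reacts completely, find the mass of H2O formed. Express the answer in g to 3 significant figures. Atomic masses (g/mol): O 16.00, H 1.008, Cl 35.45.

M(HCl) = 1.008 + 35.45 = 36.458 g/mol.
M(H2O) = 2(1.008) + 16.00 = 18.016 g/mol.
Convert: 178 mg = 0.1780 g.
n(HCl) = 0.1780 g / 36.458 g/mol = 0.004882 mol.
From the equation the HCl:H2O mole ratio is 1:1, so n(H2O) = 0.004882 × 1/1 = 0.004882 mol.
Mass of H2O = 0.004882 mol × 18.016 g/mol = 0.08796 g.

0.0880 g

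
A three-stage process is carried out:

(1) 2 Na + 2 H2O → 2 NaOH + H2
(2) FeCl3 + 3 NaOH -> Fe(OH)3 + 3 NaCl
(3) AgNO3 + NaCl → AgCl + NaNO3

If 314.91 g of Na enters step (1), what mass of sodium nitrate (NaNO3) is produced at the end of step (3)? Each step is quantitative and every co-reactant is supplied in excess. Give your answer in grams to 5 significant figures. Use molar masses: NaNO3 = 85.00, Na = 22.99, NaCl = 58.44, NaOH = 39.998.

n(Na) = 314.91 / 22.99 = 13.6977 mol.
Reaction (1): Na→NaOH ratio 2:2 ⇒ n(NaOH) = 13.6977 mol.
Reaction (2): NaOH→NaCl ratio 3:3 ⇒ n(NaCl) = 13.6977 mol.
Reaction (3): NaCl→NaNO3 ratio 1:1 ⇒ n(NaNO3) = 13.6977 mol.
Mass of NaNO3 = 13.6977 × 85.00 = 1164.30 g.

1164.3 g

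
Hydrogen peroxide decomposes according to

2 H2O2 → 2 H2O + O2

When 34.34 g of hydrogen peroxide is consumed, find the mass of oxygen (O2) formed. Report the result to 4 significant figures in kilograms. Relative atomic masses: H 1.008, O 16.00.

M(H2O2) = 2(1.008) + 2(16.00) = 34.016 g/mol.
M(O2) = 2(16.00) = 32.00 g/mol.
n(H2O2) = 34.340 g / 34.016 g/mol = 1.0095 mol.
From the equation the H2O2:O2 mole ratio is 2:1, so n(O2) = 1.0095 × 1/2 = 0.50476 mol.
Mass of O2 = 0.50476 mol × 32.00 g/mol = 16.152 g.
Converting to kg: 16.152 g = 0.01615 kg.

0.01615 kg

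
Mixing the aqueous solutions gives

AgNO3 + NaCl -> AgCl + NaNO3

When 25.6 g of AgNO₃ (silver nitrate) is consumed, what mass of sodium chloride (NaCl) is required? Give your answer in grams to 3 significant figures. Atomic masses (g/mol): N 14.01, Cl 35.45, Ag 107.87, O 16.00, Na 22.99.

M(AgNO3) = 107.87 + 14.01 + 3(16.00) = 169.88 g/mol.
M(NaCl) = 22.99 + 35.45 = 58.44 g/mol.
n(AgNO3) = 25.60 g / 169.88 g/mol = 0.1507 mol.
From the equation the AgNO3:NaCl mole ratio is 1:1, so n(NaCl) = 0.1507 × 1/1 = 0.1507 mol.
Mass of NaCl = 0.1507 mol × 58.44 g/mol = 8.807 g.

8.81 g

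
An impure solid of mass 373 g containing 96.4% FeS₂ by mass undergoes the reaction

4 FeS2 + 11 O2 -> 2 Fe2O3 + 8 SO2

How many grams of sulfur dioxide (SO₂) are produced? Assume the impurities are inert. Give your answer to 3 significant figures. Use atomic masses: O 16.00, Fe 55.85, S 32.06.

384 g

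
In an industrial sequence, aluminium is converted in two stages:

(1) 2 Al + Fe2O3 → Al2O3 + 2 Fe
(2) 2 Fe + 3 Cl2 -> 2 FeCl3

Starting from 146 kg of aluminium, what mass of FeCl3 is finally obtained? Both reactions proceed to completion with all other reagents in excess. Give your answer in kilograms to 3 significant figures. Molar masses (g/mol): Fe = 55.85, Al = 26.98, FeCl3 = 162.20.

878 kg

146 kg = 146000 g.
n(Al) = 146000 / 26.98 = 5411 mol.
Step 1 gives a 2:2 ratio of Al to Fe, so n(Fe) = 5411 mol.
In step 2 the Fe:FeCl3 ratio is 2:2, so n(FeCl3) = 5411 mol.
Mass of FeCl3 = 5411 × 162.20 = 877700 g = 878 kg.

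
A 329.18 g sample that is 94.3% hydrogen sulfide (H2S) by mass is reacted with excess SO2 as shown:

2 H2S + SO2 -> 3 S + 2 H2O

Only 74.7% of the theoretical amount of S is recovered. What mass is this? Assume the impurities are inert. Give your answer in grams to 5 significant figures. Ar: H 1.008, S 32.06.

327.24 g

Pure H2S available = 329.18 g × 0.943 = 310.417 g.
M(H2S) = 2(1.008) + 32.06 = 34.076 g/mol.
M(S) = 32.06 g/mol.
n(H2S) = 310.417 g / 34.076 g/mol = 9.10954 mol.
From the equation the H2S:S mole ratio is 2:3, so n(S) = 9.10954 × 3/2 = 13.6643 mol.
Mass of S = 13.6643 mol × 32.06 g/mol = 438.078 g.
Actual mass collected = 438.078 g × 0.747 = 327.244 g.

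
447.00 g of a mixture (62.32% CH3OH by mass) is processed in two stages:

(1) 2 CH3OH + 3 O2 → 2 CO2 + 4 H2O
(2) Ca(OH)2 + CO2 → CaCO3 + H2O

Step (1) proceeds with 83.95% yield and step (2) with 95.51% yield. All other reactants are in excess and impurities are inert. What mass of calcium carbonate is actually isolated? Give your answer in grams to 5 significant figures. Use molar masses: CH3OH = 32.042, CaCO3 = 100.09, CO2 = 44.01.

697.71 g

Pure CH3OH = 447.00 × 0.6232 = 278.570 g.
n(CH3OH) = 278.570 / 32.042 = 8.69391 mol.
Step 1 (CH3OH:CO2 = 2:2): theoretical n(CO2) = 8.69391 mol; at 83.95% yield, n(CO2) = 7.29854 mol.
Step 2 (CO2:CaCO3 = 1:1): theoretical n(CaCO3) = 7.29854 mol, so theoretical mass = 7.29854 × 100.09 = 730.511 g.
At 95.51% yield, actual mass of CaCO3 = 730.511 × 0.9551 = 697.711 g.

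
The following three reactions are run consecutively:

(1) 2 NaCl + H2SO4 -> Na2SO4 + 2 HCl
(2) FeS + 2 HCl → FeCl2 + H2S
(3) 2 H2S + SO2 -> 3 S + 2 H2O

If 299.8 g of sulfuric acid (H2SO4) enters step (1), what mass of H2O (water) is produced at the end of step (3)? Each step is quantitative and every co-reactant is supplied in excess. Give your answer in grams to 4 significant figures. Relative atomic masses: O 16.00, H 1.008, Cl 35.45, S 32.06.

55.07 g

M(H2SO4) = 2(1.008) + 32.06 + 4(16.00) = 98.076 g/mol.
M(H2O) = 2(1.008) + 16.00 = 18.016 g/mol.
n(H2SO4) = 299.8 / 98.076 = 3.0568 mol.
Reaction (1): H2SO4→HCl ratio 1:2 ⇒ n(HCl) = 6.1136 mol.
Reaction (2): HCl→H2S ratio 2:1 ⇒ n(H2S) = 3.0568 mol.
Reaction (3): H2S→H2O ratio 2:2 ⇒ n(H2O) = 3.0568 mol.
Mass of H2O = 3.0568 × 18.016 = 55.072 g.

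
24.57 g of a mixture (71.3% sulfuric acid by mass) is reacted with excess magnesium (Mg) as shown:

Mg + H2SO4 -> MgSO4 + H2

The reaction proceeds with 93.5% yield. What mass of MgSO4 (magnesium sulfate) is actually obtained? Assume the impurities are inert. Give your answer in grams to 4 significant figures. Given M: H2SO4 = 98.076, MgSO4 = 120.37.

Pure H2SO4 available = 24.57 g × 0.713 = 17.518 g.
n(H2SO4) = 17.518 g / 98.076 g/mol = 0.17862 mol.
From the equation the H2SO4:MgSO4 mole ratio is 1:1, so n(MgSO4) = 0.17862 × 1/1 = 0.17862 mol.
Mass of MgSO4 = 0.17862 mol × 120.37 g/mol = 21.501 g.
Actual mass collected = 21.501 g × 0.935 = 20.103 g.

20.10 g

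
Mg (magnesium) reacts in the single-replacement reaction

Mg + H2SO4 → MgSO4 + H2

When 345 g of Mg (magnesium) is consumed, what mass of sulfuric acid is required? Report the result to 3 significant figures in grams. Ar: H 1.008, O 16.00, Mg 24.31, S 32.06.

M(Mg) = 24.31 g/mol.
M(H2SO4) = 2(1.008) + 32.06 + 4(16.00) = 98.076 g/mol.
n(Mg) = 345.0 g / 24.31 g/mol = 14.19 mol.
From the equation the Mg:H2SO4 mole ratio is 1:1, so n(H2SO4) = 14.19 × 1/1 = 14.19 mol.
Mass of H2SO4 = 14.19 mol × 98.076 g/mol = 1392 g.

1390 g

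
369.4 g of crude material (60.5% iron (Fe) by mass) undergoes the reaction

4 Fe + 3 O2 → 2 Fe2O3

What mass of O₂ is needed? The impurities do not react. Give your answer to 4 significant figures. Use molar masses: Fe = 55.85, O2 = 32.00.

Mass of pure Fe = 369.4 g × 0.605 = 223.49 g.
n(Fe) = 223.49 g / 55.85 g/mol = 4.0016 mol.
From the equation the Fe:O2 mole ratio is 4:3, so n(O2) = 4.0016 × 3/4 = 3.0012 mol.
Mass of O2 = 3.0012 mol × 32.00 g/mol = 96.037 g.

96.04 g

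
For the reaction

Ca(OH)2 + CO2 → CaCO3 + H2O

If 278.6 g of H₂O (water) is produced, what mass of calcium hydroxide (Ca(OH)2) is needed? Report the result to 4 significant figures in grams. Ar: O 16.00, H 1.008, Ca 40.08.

M(H2O) = 2(1.008) + 16.00 = 18.016 g/mol.
M(Ca(OH)2) = 40.08 + 2(16.00) + 2(1.008) = 74.096 g/mol.
n(H2O) = 278.60 g / 18.016 g/mol = 15.464 mol.
From the equation the H2O:Ca(OH)2 mole ratio is 1:1, so n(Ca(OH)2) = 15.464 × 1/1 = 15.464 mol.
Mass of Ca(OH)2 = 15.464 mol × 74.096 g/mol = 1145.8 g.

1146 g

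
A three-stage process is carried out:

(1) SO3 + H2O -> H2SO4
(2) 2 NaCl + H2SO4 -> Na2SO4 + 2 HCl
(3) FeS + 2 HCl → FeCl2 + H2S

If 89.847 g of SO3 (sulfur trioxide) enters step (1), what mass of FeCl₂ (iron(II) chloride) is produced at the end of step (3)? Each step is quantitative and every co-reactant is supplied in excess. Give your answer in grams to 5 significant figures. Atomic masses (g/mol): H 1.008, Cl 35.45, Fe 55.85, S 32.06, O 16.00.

142.24 g

M(SO3) = 32.06 + 3(16.00) = 80.06 g/mol.
M(FeCl2) = 55.85 + 2(35.45) = 126.75 g/mol.
n(SO3) = 89.847 / 80.06 = 1.12225 mol.
Reaction (1): SO3→H2SO4 ratio 1:1 ⇒ n(H2SO4) = 1.12225 mol.
Reaction (2): H2SO4→HCl ratio 1:2 ⇒ n(HCl) = 2.24449 mol.
Reaction (3): HCl→FeCl2 ratio 2:1 ⇒ n(FeCl2) = 1.12225 mol.
Mass of FeCl2 = 1.12225 × 126.75 = 142.245 g.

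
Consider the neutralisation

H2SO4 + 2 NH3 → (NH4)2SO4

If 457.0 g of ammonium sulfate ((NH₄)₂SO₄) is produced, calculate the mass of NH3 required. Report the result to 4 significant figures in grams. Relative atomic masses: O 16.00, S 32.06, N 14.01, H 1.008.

117.8 g

M((NH4)2SO4) = 2(14.01) + 8(1.008) + 32.06 + 4(16.00) = 132.144 g/mol.
M(NH3) = 14.01 + 3(1.008) = 17.034 g/mol.
n((NH4)2SO4) = 457.00 g / 132.144 g/mol = 3.4583 mol.
From the equation the (NH4)2SO4:NH3 mole ratio is 1:2, so n(NH3) = 3.4583 × 2/1 = 6.9167 mol.
Mass of NH3 = 6.9167 mol × 17.034 g/mol = 117.82 g.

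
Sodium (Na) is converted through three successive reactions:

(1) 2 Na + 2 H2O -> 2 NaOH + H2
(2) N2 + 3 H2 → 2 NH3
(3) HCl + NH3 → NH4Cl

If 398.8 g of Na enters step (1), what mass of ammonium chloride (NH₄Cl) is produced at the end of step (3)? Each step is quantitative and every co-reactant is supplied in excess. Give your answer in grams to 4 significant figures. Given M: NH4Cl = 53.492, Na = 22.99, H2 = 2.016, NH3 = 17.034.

309.3 g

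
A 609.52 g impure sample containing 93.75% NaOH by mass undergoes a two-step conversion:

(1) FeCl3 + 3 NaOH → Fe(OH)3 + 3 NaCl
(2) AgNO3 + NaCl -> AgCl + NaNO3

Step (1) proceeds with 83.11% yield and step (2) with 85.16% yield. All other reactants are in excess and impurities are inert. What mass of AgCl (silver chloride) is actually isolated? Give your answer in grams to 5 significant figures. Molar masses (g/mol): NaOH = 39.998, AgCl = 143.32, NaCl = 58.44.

1449.2 g

Pure NaOH = 609.52 × 0.9375 = 571.425 g.
n(NaOH) = 571.425 / 39.998 = 14.2863 mol.
Step 1 (NaOH:NaCl = 3:3): theoretical n(NaCl) = 14.2863 mol; at 83.11% yield, n(NaCl) = 11.8734 mol.
Step 2 (NaCl:AgCl = 1:1): theoretical n(AgCl) = 11.8734 mol, so theoretical mass = 11.8734 × 143.32 = 1701.69 g.
At 85.16% yield, actual mass of AgCl = 1701.69 × 0.8516 = 1449.16 g.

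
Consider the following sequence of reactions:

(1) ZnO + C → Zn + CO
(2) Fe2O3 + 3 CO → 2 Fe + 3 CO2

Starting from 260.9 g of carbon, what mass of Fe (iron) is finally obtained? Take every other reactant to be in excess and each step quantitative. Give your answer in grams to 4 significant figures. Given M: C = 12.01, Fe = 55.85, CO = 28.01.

808.8 g

n(C) = 260.90 / 12.01 = 21.724 mol.
Step 1 gives a 1:1 ratio of C to CO, so n(CO) = 21.724 mol.
In step 2 the CO:Fe ratio is 3:2, so n(Fe) = 14.482 mol.
Mass of Fe = 14.482 × 55.85 = 808.84 g.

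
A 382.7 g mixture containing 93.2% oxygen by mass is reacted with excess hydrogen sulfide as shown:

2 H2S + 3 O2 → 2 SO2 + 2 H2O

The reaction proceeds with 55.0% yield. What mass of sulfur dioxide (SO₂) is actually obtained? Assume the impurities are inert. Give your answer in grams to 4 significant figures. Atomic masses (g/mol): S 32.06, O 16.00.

261.8 g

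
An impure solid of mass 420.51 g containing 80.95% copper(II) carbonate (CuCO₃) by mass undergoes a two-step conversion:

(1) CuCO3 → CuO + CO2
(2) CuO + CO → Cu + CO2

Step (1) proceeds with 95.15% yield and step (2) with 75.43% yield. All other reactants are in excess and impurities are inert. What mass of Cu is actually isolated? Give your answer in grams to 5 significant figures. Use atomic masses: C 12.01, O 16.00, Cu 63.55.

125.66 g

Pure CuCO3 = 420.51 × 0.8095 = 340.403 g.
M(CuCO3) = 63.55 + 12.01 + 3(16.00) = 123.56 g/mol.
M(Cu) = 63.55 g/mol.
n(CuCO3) = 340.403 / 123.56 = 2.75496 mol.
Step 1 (CuCO3:CuO = 1:1): theoretical n(CuO) = 2.75496 mol; at 95.15% yield, n(CuO) = 2.62134 mol.
Step 2 (CuO:Cu = 1:1): theoretical n(Cu) = 2.62134 mol, so theoretical mass = 2.62134 × 63.55 = 166.586 g.
At 75.43% yield, actual mass of Cu = 166.586 × 0.7543 = 125.656 g.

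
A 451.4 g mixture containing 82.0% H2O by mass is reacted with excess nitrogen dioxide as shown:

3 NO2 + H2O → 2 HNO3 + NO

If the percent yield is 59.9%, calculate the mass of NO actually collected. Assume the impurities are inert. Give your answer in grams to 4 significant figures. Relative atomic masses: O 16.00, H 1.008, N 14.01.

Pure H2O available = 451.4 g × 0.820 = 370.15 g.
M(H2O) = 2(1.008) + 16.00 = 18.016 g/mol.
M(NO) = 14.01 + 16.00 = 30.01 g/mol.
n(H2O) = 370.15 g / 18.016 g/mol = 20.546 mol.
From the equation the H2O:NO mole ratio is 1:1, so n(NO) = 20.546 × 1/1 = 20.546 mol.
Mass of NO = 20.546 mol × 30.01 g/mol = 616.57 g.
Actual mass collected = 616.57 g × 0.599 = 369.33 g.

369.3 g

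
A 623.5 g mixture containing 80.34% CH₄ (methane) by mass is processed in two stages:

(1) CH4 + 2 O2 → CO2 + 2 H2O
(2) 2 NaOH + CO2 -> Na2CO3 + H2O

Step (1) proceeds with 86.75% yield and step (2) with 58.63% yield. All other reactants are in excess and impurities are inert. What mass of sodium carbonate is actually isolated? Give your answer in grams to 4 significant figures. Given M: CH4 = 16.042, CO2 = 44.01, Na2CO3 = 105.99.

1683 g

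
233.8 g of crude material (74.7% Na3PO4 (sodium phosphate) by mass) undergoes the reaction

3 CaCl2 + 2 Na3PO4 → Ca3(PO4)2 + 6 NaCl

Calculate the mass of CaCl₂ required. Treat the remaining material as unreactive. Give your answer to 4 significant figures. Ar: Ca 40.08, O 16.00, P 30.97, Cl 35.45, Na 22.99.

177.3 g

Mass of pure Na3PO4 = 233.8 g × 0.747 = 174.65 g.
M(Na3PO4) = 3(22.99) + 30.97 + 4(16.00) = 163.94 g/mol.
M(CaCl2) = 40.08 + 2(35.45) = 110.98 g/mol.
n(Na3PO4) = 174.65 g / 163.94 g/mol = 1.0653 mol.
From the equation the Na3PO4:CaCl2 mole ratio is 2:3, so n(CaCl2) = 1.0653 × 3/2 = 1.5980 mol.
Mass of CaCl2 = 1.5980 mol × 110.98 g/mol = 177.34 g.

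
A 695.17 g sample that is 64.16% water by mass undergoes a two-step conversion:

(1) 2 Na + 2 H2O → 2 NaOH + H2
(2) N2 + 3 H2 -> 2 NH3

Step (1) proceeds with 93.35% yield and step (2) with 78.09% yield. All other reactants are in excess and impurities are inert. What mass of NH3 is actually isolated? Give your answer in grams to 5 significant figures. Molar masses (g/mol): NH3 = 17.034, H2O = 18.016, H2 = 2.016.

102.47 g

Pure H2O = 695.17 × 0.6416 = 446.021 g.
n(H2O) = 446.021 / 18.016 = 24.7569 mol.
Step 1 (H2O:H2 = 2:1): theoretical n(H2) = 12.3785 mol; at 93.35% yield, n(H2) = 11.5553 mol.
Step 2 (H2:NH3 = 3:2): theoretical n(NH3) = 7.70354 mol, so theoretical mass = 7.70354 × 17.034 = 131.222 g.
At 78.09% yield, actual mass of NH3 = 131.222 × 0.7809 = 102.471 g.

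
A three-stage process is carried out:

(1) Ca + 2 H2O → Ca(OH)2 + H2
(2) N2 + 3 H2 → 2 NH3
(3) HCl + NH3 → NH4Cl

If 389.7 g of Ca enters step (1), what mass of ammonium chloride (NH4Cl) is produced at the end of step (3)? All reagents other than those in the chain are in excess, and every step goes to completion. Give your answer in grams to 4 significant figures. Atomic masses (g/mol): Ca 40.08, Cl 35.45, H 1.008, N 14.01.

M(Ca) = 40.08 g/mol.
M(NH4Cl) = 14.01 + 4(1.008) + 35.45 = 53.492 g/mol.
n(Ca) = 389.7 / 40.08 = 9.7231 mol.
Reaction (1): Ca→H2 ratio 1:1 ⇒ n(H2) = 9.7231 mol.
Reaction (2): H2→NH3 ratio 3:2 ⇒ n(NH3) = 6.4820 mol.
Reaction (3): NH3→NH4Cl ratio 1:1 ⇒ n(NH4Cl) = 6.4820 mol.
Mass of NH4Cl = 6.4820 × 53.492 = 346.74 g.

346.7 g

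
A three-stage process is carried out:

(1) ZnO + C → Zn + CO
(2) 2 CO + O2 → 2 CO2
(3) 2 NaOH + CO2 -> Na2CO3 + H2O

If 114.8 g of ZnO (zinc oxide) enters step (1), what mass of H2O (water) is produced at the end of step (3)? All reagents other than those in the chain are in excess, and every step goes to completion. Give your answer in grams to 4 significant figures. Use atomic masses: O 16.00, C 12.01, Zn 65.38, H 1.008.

25.41 g

M(ZnO) = 65.38 + 16.00 = 81.38 g/mol.
M(H2O) = 2(1.008) + 16.00 = 18.016 g/mol.
n(ZnO) = 114.8 / 81.38 = 1.4107 mol.
Reaction (1): ZnO→CO ratio 1:1 ⇒ n(CO) = 1.4107 mol.
Reaction (2): CO→CO2 ratio 2:2 ⇒ n(CO2) = 1.4107 mol.
Reaction (3): CO2→H2O ratio 1:1 ⇒ n(H2O) = 1.4107 mol.
Mass of H2O = 1.4107 × 18.016 = 25.415 g.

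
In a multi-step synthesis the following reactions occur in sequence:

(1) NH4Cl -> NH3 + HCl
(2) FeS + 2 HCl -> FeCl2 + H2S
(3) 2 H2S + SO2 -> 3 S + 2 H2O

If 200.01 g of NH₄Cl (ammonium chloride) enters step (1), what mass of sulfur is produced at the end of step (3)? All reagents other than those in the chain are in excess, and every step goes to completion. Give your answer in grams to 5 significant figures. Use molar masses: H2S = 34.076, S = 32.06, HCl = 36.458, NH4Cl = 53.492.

n(NH4Cl) = 200.01 / 53.492 = 3.73906 mol.
Reaction (1): NH4Cl→HCl ratio 1:1 ⇒ n(HCl) = 3.73906 mol.
Reaction (2): HCl→H2S ratio 2:1 ⇒ n(H2S) = 1.86953 mol.
Reaction (3): H2S→S ratio 2:3 ⇒ n(S) = 2.80430 mol.
Mass of S = 2.80430 × 32.06 = 89.9058 g.

89.906 g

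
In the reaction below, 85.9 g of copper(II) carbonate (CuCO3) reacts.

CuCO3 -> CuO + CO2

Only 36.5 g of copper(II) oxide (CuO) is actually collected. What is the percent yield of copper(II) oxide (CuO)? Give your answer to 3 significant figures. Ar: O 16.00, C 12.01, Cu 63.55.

66.0 %

M(CuCO3) = 63.55 + 12.01 + 3(16.00) = 123.56 g/mol.
M(CuO) = 63.55 + 16.00 = 79.55 g/mol.
n(CuCO3) = 85.90 g / 123.56 g/mol = 0.6952 mol.
From the equation the CuCO3:CuO mole ratio is 1:1, so n(CuO) = 0.6952 × 1/1 = 0.6952 mol.
Mass of CuO = 0.6952 mol × 79.55 g/mol = 55.30 g.
This is the theoretical yield. Percent yield = 36.5 g / 55.30 g × 100% = 66.00%.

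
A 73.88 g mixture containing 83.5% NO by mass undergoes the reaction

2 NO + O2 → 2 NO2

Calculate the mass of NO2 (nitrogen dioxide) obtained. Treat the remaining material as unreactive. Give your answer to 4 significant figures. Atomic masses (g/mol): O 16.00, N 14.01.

Mass of pure NO = 73.88 g × 0.835 = 61.690 g.
M(NO) = 14.01 + 16.00 = 30.01 g/mol.
M(NO2) = 14.01 + 2(16.00) = 46.01 g/mol.
n(NO) = 61.690 g / 30.01 g/mol = 2.0556 mol.
From the equation the NO:NO2 mole ratio is 2:2, so n(NO2) = 2.0556 × 2/2 = 2.0556 mol.
Mass of NO2 = 2.0556 mol × 46.01 g/mol = 94.580 g.

94.58 g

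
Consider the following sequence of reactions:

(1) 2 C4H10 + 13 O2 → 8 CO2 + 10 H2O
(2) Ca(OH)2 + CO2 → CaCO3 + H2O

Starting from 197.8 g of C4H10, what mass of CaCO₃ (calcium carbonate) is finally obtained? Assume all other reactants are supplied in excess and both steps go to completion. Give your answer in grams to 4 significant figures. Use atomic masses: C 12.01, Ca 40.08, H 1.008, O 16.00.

1363 g

M(C4H10) = 4(12.01) + 10(1.008) = 58.12 g/mol.
M(CaCO3) = 40.08 + 12.01 + 3(16.00) = 100.09 g/mol.
n(C4H10) = 197.80 / 58.12 = 3.4033 mol.
Step 1 gives a 2:8 ratio of C4H10 to CO2, so n(CO2) = 13.613 mol.
In step 2 the CO2:CaCO3 ratio is 1:1, so n(CaCO3) = 13.613 mol.
Mass of CaCO3 = 13.613 × 100.09 = 1362.5 g.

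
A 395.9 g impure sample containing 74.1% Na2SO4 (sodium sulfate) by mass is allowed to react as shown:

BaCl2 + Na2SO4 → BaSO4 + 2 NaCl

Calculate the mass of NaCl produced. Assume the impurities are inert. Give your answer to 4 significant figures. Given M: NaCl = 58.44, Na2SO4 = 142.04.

Mass of pure Na2SO4 = 395.9 g × 0.741 = 293.36 g.
n(Na2SO4) = 293.36 g / 142.04 g/mol = 2.0653 mol.
From the equation the Na2SO4:NaCl mole ratio is 1:2, so n(NaCl) = 2.0653 × 2/1 = 4.1307 mol.
Mass of NaCl = 4.1307 mol × 58.44 g/mol = 241.40 g.

241.4 g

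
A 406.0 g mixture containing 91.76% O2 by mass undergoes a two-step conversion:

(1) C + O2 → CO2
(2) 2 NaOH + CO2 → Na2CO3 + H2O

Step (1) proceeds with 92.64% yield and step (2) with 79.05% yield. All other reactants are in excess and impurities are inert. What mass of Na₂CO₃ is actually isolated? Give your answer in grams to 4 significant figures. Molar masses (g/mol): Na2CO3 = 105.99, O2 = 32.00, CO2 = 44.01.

903.6 g

Pure O2 = 406.0 × 0.9176 = 372.55 g.
n(O2) = 372.55 / 32.00 = 11.642 mol.
Step 1 (O2:CO2 = 1:1): theoretical n(CO2) = 11.642 mol; at 92.64% yield, n(CO2) = 10.785 mol.
Step 2 (CO2:Na2CO3 = 1:1): theoretical n(Na2CO3) = 10.785 mol, so theoretical mass = 10.785 × 105.99 = 1143.1 g.
At 79.05% yield, actual mass of Na2CO3 = 1143.1 × 0.7905 = 903.64 g.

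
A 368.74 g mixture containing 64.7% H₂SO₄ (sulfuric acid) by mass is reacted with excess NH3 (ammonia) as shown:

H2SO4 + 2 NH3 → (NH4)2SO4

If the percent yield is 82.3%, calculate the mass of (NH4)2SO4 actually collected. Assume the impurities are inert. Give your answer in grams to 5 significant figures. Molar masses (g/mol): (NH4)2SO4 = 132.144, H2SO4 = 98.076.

264.55 g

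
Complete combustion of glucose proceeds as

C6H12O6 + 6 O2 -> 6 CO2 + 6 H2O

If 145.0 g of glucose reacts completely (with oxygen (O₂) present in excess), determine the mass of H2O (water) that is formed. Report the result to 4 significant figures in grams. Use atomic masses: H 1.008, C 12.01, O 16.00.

M(C6H12O6) = 6(12.01) + 12(1.008) + 6(16.00) = 180.156 g/mol.
M(H2O) = 2(1.008) + 16.00 = 18.016 g/mol.
n(C6H12O6) = 145.00 g / 180.156 g/mol = 0.80486 mol.
From the equation the C6H12O6:H2O mole ratio is 1:6, so n(H2O) = 0.80486 × 6/1 = 4.8291 mol.
Mass of H2O = 4.8291 mol × 18.016 g/mol = 87.002 g.

87.00 g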